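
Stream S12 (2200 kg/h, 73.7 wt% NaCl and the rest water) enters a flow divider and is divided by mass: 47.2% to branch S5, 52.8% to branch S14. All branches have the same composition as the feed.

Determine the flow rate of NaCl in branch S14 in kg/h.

Branch S14 total = 0.528×2200 = 1161.6 kg/h.
NaCl in S14 = 0.737×1161.6 = 856.1 kg/h.

856.1 kg/h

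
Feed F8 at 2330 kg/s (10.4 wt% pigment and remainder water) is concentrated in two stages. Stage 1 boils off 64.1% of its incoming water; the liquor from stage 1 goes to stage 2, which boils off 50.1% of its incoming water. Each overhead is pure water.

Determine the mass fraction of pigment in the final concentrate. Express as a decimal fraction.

water in feed = 2330×0.896 = 2087.7 kg/s.
After stage 1: water left = (1−0.641)×2087.7 = 749.48; stream total = 991.8 kg/s.
After stage 2: water left = (1−0.501)×749.48 = 373.99; final concentrate = 616.31 kg/s.
pigment fraction = 242.32/616.31 = 0.3932.

0.3932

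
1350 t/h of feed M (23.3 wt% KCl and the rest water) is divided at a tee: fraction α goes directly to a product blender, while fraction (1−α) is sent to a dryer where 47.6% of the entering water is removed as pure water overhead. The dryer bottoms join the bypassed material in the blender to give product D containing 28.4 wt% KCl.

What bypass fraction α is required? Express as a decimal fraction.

0.508

All 1350×0.233 = 314.55 t/h of KCl reaches D, so D = 314.55/0.284 = 1107.6 t/h and vapour = 242.43 t/h.
The evaporator receives (1−α)·1350 of feed at 0.767 water and removes 0.476 of that water:
0.476×0.767×(1−α)×1350 = 242.43
(1−α) = 242.43/492.87 = 0.4919;  α = 0.5081.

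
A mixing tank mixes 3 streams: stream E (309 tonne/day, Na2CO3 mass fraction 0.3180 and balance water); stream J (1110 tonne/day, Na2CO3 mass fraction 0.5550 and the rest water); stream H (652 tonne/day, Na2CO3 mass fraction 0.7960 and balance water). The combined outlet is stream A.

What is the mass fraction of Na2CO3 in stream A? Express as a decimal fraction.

Total flow out = 309 + 1110 + 652 = 2071 tonne/day.
Na2CO3 in = 309×0.318 + 1110×0.555 + 652×0.796 = 1233.3 tonne/day.
Na2CO3 mass fraction in A = 1233.3/2071 = 0.5955.

0.5955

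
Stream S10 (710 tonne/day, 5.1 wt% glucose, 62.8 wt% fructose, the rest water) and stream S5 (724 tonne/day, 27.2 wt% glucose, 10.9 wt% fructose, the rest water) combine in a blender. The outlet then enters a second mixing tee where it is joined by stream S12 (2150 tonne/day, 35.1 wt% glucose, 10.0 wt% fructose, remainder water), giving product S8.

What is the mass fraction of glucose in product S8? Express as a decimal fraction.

0.276

Overall, product flow = 3584 tonne/day.
glucose in = 710×0.051 + 724×0.272 + 2150×0.351 = 987.79 tonne/day.
glucose fraction in S8 = 0.276.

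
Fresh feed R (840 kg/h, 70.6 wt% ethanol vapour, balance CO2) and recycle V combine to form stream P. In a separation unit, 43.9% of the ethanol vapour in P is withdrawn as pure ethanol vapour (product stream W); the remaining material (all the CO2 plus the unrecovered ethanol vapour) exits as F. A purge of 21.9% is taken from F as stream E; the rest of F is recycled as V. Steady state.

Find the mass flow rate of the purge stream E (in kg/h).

CO2 enters only via R and leaves only via the purge: 840×0.294 = 0.219×(CO2 in F), and the separation unit passes all CO2, so CO2 in P = CO2 in F = 1127.7 kg/h.
ethanol vapour in P: m_A = 840×0.706 + (1−0.219)·(1−0.439)·m_A, so m_A = 593.04/0.5619 = 1055.5 kg/h.
F = (1−0.439)×1055.5 + 1127.7 = 1719.8 kg/h.
Purge E = 0.219×1719.8 = 376.64 kg/h.

376.6 kg/h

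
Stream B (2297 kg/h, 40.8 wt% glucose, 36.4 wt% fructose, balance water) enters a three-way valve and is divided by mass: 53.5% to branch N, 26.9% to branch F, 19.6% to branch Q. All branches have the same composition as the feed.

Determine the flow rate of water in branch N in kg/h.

Branch N total = 0.535×2297 = 1228.9 kg/h.
water in N = 0.228×1228.9 = 280.19 kg/h.

280.2 kg/h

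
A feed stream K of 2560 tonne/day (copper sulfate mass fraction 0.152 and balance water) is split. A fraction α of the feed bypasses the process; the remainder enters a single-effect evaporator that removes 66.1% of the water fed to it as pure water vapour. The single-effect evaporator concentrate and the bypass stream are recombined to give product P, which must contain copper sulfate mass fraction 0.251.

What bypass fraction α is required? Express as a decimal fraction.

All 2560×0.152 = 389.12 tonne/day of copper sulfate reaches P, so P = 389.12/0.251 = 1550.3 tonne/day and vapour = 1009.7 tonne/day.
The evaporator receives (1−α)·2560 of feed at 0.848 water and removes 0.661 of that water:
0.661×0.848×(1−α)×2560 = 1009.7
(1−α) = 1009.7/1435 = 0.7037;  α = 0.2963.

0.296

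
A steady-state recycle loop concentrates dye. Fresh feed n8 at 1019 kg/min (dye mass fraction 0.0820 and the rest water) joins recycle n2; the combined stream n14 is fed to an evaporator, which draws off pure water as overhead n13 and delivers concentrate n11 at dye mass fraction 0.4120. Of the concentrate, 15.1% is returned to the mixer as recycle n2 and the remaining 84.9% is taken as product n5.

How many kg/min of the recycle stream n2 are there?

36.07 kg/min

Overall dye balance (none leaves overhead): dye in fresh feed = dye in product, i.e. 1019×0.082 = (1−0.151)·n11·0.412.
n11 = 83.558/(0.412×0.849) = 238.88 kg/min.
Recycle n2 = 0.151×238.88 = 36.071 kg/min.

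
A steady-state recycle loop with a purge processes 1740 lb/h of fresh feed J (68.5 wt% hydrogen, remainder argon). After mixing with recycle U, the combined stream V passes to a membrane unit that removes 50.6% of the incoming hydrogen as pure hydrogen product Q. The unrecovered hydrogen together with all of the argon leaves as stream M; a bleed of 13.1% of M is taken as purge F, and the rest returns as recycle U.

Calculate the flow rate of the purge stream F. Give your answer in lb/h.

683.3 lb/h

argon enters only via J and leaves only via the purge: 1740×0.315 = 0.131×(argon in M), and the membrane unit passes all argon, so argon in V = argon in M = 4184 lb/h.
hydrogen in V: m_A = 1740×0.685 + (1−0.131)·(1−0.506)·m_A, so m_A = 1191.9/0.5707 = 2088.4 lb/h.
M = (1−0.506)×2088.4 + 4184 = 5215.7 lb/h.
Purge F = 0.131×5215.7 = 683.25 lb/h.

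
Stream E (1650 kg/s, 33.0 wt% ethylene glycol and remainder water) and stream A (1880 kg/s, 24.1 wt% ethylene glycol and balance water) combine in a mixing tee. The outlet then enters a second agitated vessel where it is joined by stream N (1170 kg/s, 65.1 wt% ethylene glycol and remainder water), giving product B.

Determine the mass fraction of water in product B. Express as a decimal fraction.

0.626

Overall, product flow = 4700 kg/s.
water in = 1650×0.670 + 1880×0.759 + 1170×0.349 = 2940.8 kg/s.
water fraction in B = 0.626.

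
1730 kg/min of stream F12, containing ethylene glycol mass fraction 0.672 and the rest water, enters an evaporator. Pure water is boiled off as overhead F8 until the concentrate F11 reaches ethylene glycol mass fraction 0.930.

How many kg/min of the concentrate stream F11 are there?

1250 kg/min

ethylene glycol is conserved: 1730×0.672 = 1162.6 kg/min all reports to the concentrate.
Concentrate = 1162.6/(target fraction) = 1250.1 kg/min.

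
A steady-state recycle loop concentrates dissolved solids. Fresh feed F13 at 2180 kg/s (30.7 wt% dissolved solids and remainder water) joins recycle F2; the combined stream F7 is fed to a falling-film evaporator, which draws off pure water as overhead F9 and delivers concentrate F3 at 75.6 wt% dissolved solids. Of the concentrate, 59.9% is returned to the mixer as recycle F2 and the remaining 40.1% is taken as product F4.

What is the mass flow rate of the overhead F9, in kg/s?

1295 kg/s

Overall dissolved solids balance (none leaves overhead): dissolved solids in fresh feed = dissolved solids in product, i.e. 2180×0.307 = (1−0.599)·F3·0.756.
F3 = 669.26/(0.756×0.401) = 2207.6 kg/s.
Recycle F2 = 0.599×2207.6 = 1322.4 kg/s.
Combined feed F7 = 2180 + 1322.4 = 3502.4 kg/s.
Overhead F9 = F7 − F3 = 3502.4 − 2207.6 = 1294.7 kg/s.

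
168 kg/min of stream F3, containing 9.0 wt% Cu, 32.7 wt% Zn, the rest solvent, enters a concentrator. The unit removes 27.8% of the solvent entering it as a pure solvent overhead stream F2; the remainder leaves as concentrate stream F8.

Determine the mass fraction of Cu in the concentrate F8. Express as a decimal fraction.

0.1074

Cu is not removed: 168×0.090 = 15.12 kg/min of Cu enters F8.
solvent entering = 168×0.583 = 97.944 kg/min; overhead removed = 0.278×97.944 = 27.228 kg/min.
Concentrate = 168 − 27.228 = 140.77 kg/min.
Mass fraction = 15.12/140.77 = 0.1074.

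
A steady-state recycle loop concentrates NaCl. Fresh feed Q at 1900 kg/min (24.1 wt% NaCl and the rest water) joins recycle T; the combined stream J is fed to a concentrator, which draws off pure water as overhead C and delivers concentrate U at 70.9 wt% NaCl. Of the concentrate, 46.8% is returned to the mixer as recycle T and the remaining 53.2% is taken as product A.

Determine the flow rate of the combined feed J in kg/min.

2468 kg/min

Overall NaCl balance (none leaves overhead): NaCl in fresh feed = NaCl in product, i.e. 1900×0.241 = (1−0.468)·U·0.709.
U = 457.9/(0.709×0.532) = 1214 kg/min.
Recycle T = 0.468×1214 = 568.14 kg/min.
Combined feed J = 1900 + 568.14 = 2468.1 kg/min.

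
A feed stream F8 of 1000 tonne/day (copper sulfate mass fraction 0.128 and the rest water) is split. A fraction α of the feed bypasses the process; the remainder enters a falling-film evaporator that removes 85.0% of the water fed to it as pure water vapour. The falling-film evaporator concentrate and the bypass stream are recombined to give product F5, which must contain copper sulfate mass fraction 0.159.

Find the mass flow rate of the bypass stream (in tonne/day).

737 tonne/day

All 1000×0.128 = 128 tonne/day of copper sulfate reaches F5, so F5 = 128/0.159 = 805.03 tonne/day and vapour = 194.97 tonne/day.
The evaporator receives (1−α)·1000 of feed at 0.872 water and removes 0.850 of that water:
0.850×0.872×(1−α)×1000 = 194.97
(1−α) = 194.97/741.2 = 0.2630;  α = 0.7370.
Bypass flow = 0.7370×1000 = 736.96 tonne/day.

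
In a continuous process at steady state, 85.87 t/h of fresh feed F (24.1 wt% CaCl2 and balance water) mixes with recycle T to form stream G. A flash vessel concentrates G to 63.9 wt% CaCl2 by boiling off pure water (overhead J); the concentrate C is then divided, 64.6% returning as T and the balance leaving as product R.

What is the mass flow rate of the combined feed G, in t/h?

Overall CaCl2 balance (none leaves overhead): CaCl2 in fresh feed = CaCl2 in product, i.e. 85.87×0.241 = (1−0.646)·C·0.639.
C = 20.695/(0.639×0.354) = 91.486 t/h.
Recycle T = 0.646×91.486 = 59.1 t/h.
Combined feed G = 85.87 + 59.1 = 144.97 t/h.

145 t/h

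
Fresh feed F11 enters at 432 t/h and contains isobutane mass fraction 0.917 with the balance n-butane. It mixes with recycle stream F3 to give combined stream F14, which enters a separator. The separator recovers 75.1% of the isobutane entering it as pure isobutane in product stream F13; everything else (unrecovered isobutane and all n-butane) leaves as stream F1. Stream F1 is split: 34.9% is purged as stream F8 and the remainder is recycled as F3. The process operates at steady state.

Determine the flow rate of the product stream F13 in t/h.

355.1 t/h

isobutane in F14: m_A = 432×0.917 + (1−0.349)·(1−0.751)·m_A, so m_A = 396.14/0.8379 = 472.78 t/h.
Product F13 = 0.751×472.78 = 355.06 t/h.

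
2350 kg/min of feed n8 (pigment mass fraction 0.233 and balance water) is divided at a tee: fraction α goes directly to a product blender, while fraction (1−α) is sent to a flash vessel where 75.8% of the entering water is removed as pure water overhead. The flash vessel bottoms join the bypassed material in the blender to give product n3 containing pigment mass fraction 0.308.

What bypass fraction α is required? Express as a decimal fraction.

All 2350×0.233 = 547.55 kg/min of pigment reaches n3, so n3 = 547.55/0.308 = 1777.8 kg/min and vapour = 572.24 kg/min.
The evaporator receives (1−α)·2350 of feed at 0.767 water and removes 0.758 of that water:
0.758×0.767×(1−α)×2350 = 572.24
(1−α) = 572.24/1366.3 = 0.4188;  α = 0.5812.

0.581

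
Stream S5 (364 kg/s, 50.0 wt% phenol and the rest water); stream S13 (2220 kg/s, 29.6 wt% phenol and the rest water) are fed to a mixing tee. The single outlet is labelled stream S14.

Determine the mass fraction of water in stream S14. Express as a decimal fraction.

0.675

Total flow out = 364 + 2220 = 2584 kg/s.
water in = 364×0.500 + 2220×0.704 = 1744.9 kg/s.
water mass fraction in S14 = 1744.9/2584 = 0.675.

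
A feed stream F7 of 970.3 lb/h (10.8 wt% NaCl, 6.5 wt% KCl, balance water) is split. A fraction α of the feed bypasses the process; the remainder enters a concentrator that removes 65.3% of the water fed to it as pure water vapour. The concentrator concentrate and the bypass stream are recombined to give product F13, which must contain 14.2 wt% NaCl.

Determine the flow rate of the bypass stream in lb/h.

All 970.3×0.108 = 104.79 lb/h of NaCl reaches F13, so F13 = 104.79/0.142 = 737.97 lb/h and vapour = 232.33 lb/h.
The evaporator receives (1−α)·970.3 of feed at 0.827 water and removes 0.653 of that water:
0.653×0.827×(1−α)×970.3 = 232.33
(1−α) = 232.33/523.99 = 0.4434;  α = 0.5566.
Bypass flow = 0.5566×970.3 = 540.09 lb/h.

540.1 lb/h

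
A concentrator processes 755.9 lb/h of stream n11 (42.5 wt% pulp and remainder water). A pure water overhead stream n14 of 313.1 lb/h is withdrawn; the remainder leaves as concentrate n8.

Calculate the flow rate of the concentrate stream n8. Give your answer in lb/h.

Concentrate = 755.9 − 313.1 = 442.8 lb/h.

442.8 lb/h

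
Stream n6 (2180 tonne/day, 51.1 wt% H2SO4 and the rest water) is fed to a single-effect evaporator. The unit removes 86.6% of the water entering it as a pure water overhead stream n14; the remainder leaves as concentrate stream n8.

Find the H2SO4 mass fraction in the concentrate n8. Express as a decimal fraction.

0.8863

H2SO4 is not removed: 2180×0.511 = 1114 tonne/day of H2SO4 enters n8.
water entering = 2180×0.489 = 1066 tonne/day; overhead removed = 0.866×1066 = 923.17 tonne/day.
Concentrate = 2180 − 923.17 = 1256.8 tonne/day.
Mass fraction = 1114/1256.8 = 0.8863.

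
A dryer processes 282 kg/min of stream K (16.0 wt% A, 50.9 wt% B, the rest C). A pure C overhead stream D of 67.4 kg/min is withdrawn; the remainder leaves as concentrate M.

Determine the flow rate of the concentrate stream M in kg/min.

Concentrate = 282 − 67.4 = 214.6 kg/min.

214.6 kg/min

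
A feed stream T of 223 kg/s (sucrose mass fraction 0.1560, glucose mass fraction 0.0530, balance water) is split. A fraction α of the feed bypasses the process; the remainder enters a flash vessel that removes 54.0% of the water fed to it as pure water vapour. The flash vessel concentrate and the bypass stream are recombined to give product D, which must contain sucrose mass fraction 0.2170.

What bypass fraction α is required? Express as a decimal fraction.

0.342

All 223×0.156 = 34.788 kg/s of sucrose reaches D, so D = 34.788/0.217 = 160.31 kg/s and vapour = 62.687 kg/s.
The evaporator receives (1−α)·223 of feed at 0.791 water and removes 0.540 of that water:
0.540×0.791×(1−α)×223 = 62.687
(1−α) = 62.687/95.252 = 0.6581;  α = 0.3419.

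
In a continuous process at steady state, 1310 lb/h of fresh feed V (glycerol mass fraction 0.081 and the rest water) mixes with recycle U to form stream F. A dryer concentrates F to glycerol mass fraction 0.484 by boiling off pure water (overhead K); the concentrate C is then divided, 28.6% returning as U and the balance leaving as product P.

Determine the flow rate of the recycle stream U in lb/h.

87.82 lb/h

Overall glycerol balance (none leaves overhead): glycerol in fresh feed = glycerol in product, i.e. 1310×0.081 = (1−0.286)·C·0.484.
C = 106.11/(0.484×0.714) = 307.05 lb/h.
Recycle U = 0.286×307.05 = 87.817 lb/h.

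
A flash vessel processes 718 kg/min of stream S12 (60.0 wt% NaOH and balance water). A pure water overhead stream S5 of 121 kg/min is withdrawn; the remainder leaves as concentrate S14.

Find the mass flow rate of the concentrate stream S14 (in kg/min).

597 kg/min

Concentrate = 718 − 121 = 597 kg/min.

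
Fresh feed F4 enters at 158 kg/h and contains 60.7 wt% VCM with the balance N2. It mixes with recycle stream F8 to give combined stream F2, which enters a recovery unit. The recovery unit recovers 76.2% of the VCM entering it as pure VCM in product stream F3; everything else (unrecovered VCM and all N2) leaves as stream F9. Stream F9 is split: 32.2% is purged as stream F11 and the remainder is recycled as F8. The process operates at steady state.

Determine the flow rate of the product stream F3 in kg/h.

VCM in F2: m_A = 158×0.607 + (1−0.322)·(1−0.762)·m_A, so m_A = 95.906/0.8386 = 114.36 kg/h.
Product F3 = 0.762×114.36 = 87.142 kg/h.

87.14 kg/h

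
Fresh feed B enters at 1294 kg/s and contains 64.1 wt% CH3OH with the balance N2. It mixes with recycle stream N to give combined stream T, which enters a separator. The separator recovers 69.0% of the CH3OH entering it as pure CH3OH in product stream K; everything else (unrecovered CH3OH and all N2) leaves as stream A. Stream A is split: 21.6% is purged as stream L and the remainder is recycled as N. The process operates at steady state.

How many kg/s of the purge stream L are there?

N2 enters only via B and leaves only via the purge: 1294×0.359 = 0.216×(N2 in A), and the separator passes all N2, so N2 in T = N2 in A = 2150.7 kg/s.
CH3OH in T: m_A = 1294×0.641 + (1−0.216)·(1−0.690)·m_A, so m_A = 829.45/0.7570 = 1095.8 kg/s.
A = (1−0.690)×1095.8 + 2150.7 = 2490.4 kg/s.
Purge L = 0.216×2490.4 = 537.92 kg/s.

537.9 kg/s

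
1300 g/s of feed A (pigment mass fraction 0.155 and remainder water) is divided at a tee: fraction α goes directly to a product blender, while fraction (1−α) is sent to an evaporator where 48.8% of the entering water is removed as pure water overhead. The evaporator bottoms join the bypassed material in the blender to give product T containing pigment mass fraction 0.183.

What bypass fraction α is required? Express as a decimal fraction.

0.629

All 1300×0.155 = 201.5 g/s of pigment reaches T, so T = 201.5/0.183 = 1101.1 g/s and vapour = 198.91 g/s.
The evaporator receives (1−α)·1300 of feed at 0.845 water and removes 0.488 of that water:
0.488×0.845×(1−α)×1300 = 198.91
(1−α) = 198.91/536.07 = 0.3710;  α = 0.6290.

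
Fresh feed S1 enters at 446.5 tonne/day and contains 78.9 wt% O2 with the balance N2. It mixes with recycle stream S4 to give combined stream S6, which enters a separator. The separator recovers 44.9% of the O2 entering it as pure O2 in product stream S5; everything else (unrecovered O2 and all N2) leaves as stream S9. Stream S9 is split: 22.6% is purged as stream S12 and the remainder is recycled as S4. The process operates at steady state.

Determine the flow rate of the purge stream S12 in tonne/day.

170.7 tonne/day

N2 enters only via S1 and leaves only via the purge: 446.5×0.211 = 0.226×(N2 in S9), and the separator passes all N2, so N2 in S6 = N2 in S9 = 416.87 tonne/day.
O2 in S6: m_A = 446.5×0.789 + (1−0.226)·(1−0.449)·m_A, so m_A = 352.29/0.5735 = 614.25 tonne/day.
S9 = (1−0.449)×614.25 + 416.87 = 755.32 tonne/day.
Purge S12 = 0.226×755.32 = 170.7 tonne/day.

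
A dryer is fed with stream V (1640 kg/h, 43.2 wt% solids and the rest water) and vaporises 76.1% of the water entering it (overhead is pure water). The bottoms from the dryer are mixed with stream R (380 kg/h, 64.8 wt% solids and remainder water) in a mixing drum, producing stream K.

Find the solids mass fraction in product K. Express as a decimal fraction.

Vapour removed = 0.761×0.568×1640 = 708.89 kg/h; concentrate = 931.11 kg/h.
solids reaching the mixer = 708.48 (from concentrate) + 380×0.648 = 954.72 kg/h.
Product flow = 931.11 + 380 = 1311.1 kg/h; solids fraction = 0.728.

0.728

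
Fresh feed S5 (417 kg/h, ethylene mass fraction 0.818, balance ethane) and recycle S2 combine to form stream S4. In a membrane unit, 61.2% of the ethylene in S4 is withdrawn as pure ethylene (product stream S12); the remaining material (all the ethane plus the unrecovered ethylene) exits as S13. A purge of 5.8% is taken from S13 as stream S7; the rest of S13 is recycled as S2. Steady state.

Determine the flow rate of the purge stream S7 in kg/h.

ethane enters only via S5 and leaves only via the purge: 417×0.182 = 0.058×(ethane in S13), and the membrane unit passes all ethane, so ethane in S4 = ethane in S13 = 1308.5 kg/h.
ethylene in S4: m_A = 417×0.818 + (1−0.058)·(1−0.612)·m_A, so m_A = 341.11/0.6345 = 537.59 kg/h.
S13 = (1−0.612)×537.59 + 1308.5 = 1517.1 kg/h.
Purge S7 = 0.058×1517.1 = 87.992 kg/h.

87.99 kg/h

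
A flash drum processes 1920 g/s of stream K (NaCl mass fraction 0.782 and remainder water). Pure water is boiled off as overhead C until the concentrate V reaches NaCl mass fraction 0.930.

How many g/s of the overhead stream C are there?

NaCl is conserved: 1920×0.782 = 1501.4 g/s all reports to the concentrate.
Concentrate = 1501.4/(target fraction) = 1614.5 g/s.
Overhead = 1920 − 1614.5 = 305.55 g/s.

305.5 g/s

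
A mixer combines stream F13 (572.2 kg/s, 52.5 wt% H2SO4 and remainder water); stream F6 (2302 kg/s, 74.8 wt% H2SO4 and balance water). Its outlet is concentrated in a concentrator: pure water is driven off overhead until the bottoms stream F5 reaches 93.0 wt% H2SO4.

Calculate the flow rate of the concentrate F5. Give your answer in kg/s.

2175 kg/s

H2SO4 entering = 572.2×0.525 + 2302×0.748 = 2022.3 kg/s.
All H2SO4 reports to F5, so F5 = 2022.3/0.930 = 2174.5 kg/s.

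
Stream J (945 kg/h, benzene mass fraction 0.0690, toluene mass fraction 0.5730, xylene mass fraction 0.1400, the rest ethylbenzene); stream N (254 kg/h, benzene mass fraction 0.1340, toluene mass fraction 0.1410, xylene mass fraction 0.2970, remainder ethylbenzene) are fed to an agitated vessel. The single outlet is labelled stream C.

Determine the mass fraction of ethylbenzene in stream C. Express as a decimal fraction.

Total flow out = 945 + 254 = 1199 kg/h.
ethylbenzene in = 945×0.218 + 254×0.428 = 314.72 kg/h.
ethylbenzene mass fraction in C = 314.72/1199 = 0.2625.

0.2625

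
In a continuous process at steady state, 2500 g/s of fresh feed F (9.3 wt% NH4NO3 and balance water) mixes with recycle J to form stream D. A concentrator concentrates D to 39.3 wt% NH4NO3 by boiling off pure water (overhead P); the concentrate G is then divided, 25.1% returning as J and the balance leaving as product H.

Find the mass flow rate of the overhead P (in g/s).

1908 g/s

Overall NH4NO3 balance (none leaves overhead): NH4NO3 in fresh feed = NH4NO3 in product, i.e. 2500×0.093 = (1−0.251)·G·0.393.
G = 232.5/(0.393×0.749) = 789.86 g/s.
Recycle J = 0.251×789.86 = 198.25 g/s.
Combined feed D = 2500 + 198.25 = 2698.3 g/s.
Overhead P = D − G = 2698.3 − 789.86 = 1908.4 g/s.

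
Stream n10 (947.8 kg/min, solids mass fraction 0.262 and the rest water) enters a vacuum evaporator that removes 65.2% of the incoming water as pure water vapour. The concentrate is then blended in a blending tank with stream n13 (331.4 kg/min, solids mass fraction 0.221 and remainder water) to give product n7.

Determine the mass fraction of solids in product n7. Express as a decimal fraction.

Vapour removed = 0.652×0.738×947.8 = 456.06 kg/min; concentrate = 491.74 kg/min.
solids reaching the mixer = 248.32 (from concentrate) + 331.4×0.221 = 321.56 kg/min.
Product flow = 491.74 + 331.4 = 823.14 kg/min; solids fraction = 0.391.

0.391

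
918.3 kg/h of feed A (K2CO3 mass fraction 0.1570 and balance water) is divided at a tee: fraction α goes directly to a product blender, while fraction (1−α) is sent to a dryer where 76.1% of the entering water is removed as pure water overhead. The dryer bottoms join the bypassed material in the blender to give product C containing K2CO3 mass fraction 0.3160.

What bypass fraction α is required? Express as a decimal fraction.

0.216

All 918.3×0.157 = 144.17 kg/h of K2CO3 reaches C, so C = 144.17/0.316 = 456.24 kg/h and vapour = 462.06 kg/h.
The evaporator receives (1−α)·918.3 of feed at 0.843 water and removes 0.761 of that water:
0.761×0.843×(1−α)×918.3 = 462.06
(1−α) = 462.06/589.11 = 0.7843;  α = 0.2157.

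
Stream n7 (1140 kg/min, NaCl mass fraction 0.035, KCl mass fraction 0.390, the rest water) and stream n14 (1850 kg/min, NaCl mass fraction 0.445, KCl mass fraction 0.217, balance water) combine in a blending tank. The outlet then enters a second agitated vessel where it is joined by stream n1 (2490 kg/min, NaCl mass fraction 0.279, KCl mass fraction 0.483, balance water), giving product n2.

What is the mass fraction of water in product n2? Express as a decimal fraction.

Overall, product flow = 5480 kg/min.
water in = 1140×0.575 + 1850×0.338 + 2490×0.238 = 1873.4 kg/min.
water fraction in n2 = 0.342.

0.342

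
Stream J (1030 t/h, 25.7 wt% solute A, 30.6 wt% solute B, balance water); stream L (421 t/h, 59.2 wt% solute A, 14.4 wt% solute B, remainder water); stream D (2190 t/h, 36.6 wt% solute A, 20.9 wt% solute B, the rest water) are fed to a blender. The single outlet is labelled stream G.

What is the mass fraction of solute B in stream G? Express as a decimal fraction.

Total flow out = 1030 + 421 + 2190 = 3641 t/h.
solute B in = 1030×0.306 + 421×0.144 + 2190×0.209 = 833.51 t/h.
solute B mass fraction in G = 833.51/3641 = 0.2289.

0.2289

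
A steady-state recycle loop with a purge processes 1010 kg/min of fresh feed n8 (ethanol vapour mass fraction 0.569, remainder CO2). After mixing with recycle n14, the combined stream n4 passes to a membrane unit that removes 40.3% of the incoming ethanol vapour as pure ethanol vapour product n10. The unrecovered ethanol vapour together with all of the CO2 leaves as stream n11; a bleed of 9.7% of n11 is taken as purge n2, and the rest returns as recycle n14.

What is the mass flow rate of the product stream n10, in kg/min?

502.5 kg/min

ethanol vapour in n4: m_A = 1010×0.569 + (1−0.097)·(1−0.403)·m_A, so m_A = 574.69/0.4609 = 1246.9 kg/min.
Product n10 = 0.403×1246.9 = 502.49 kg/min.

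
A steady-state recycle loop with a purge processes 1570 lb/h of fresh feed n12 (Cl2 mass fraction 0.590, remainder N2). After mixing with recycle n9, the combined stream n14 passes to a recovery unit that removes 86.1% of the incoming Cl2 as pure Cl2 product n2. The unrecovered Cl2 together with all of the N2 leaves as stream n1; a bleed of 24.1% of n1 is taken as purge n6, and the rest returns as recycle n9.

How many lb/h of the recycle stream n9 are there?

N2 enters only via n12 and leaves only via the purge: 1570×0.410 = 0.241×(N2 in n1), and the recovery unit passes all N2, so N2 in n14 = N2 in n1 = 2671 lb/h.
Cl2 in n14: m_A = 1570×0.590 + (1−0.241)·(1−0.861)·m_A, so m_A = 926.3/0.8945 = 1035.6 lb/h.
n1 = (1−0.861)×1035.6 + 2671 = 2814.9 lb/h.
Recycle n9 = (1−0.241)×2814.9 = 2136.5 lb/h.

2137 lb/h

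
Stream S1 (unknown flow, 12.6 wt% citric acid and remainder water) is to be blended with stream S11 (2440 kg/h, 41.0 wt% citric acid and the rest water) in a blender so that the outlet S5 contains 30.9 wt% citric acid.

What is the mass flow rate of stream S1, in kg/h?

1347 kg/h

Let S1 be the unknown flow. Total out = 2440 + S1.
citric acid balance: 1000.4 + 0.126·S1 = 0.309·(2440 + S1)
(0.126 − 0.309)·S1 = 0.309×2440 − 1000.4 = -246.44
S1 = -246.44 / -0.183 = 1346.7 kg/h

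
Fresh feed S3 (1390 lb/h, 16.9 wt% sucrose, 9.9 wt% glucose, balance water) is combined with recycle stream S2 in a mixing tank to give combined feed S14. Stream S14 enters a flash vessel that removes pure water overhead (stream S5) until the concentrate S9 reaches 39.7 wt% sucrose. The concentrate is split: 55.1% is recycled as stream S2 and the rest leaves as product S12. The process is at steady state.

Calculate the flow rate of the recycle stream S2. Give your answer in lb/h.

Overall sucrose balance (none leaves overhead): sucrose in fresh feed = sucrose in product, i.e. 1390×0.169 = (1−0.551)·S9·0.397.
S9 = 234.91/(0.397×0.449) = 1317.8 lb/h.
Recycle S2 = 0.551×1317.8 = 726.13 lb/h.

726.1 lb/h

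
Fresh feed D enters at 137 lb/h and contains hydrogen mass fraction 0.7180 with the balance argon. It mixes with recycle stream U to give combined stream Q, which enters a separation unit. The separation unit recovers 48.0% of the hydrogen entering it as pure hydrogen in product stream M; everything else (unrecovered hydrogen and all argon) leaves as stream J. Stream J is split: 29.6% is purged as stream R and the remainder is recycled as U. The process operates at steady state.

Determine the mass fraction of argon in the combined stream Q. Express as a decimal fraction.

0.4569

argon enters only via D and leaves only via the purge: 137×0.282 = 0.296×(argon in J), and the separation unit passes all argon, so argon in Q = argon in J = 130.52 lb/h.
hydrogen in Q: m_A = 137×0.718 + (1−0.296)·(1−0.480)·m_A, so m_A = 98.366/0.6339 = 155.17 lb/h.
Q = 155.17 + 130.52 = 285.69 lb/h.
argon fraction in Q = 130.52/285.69 = 0.4569.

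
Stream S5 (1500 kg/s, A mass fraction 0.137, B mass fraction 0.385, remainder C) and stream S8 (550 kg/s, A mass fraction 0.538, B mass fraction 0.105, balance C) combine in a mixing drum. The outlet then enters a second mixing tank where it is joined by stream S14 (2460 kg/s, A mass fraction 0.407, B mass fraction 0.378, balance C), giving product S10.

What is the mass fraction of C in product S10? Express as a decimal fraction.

Overall, product flow = 4510 kg/s.
C in = 1500×0.478 + 550×0.357 + 2460×0.215 = 1442.2 kg/s.
C fraction in S10 = 0.320.

0.320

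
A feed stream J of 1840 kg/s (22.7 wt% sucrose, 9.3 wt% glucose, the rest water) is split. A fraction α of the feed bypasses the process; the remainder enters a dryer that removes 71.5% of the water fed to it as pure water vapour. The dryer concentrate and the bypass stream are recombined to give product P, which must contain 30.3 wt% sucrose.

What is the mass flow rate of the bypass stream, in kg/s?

890.8 kg/s

All 1840×0.227 = 417.68 kg/s of sucrose reaches P, so P = 417.68/0.303 = 1378.5 kg/s and vapour = 461.52 kg/s.
The evaporator receives (1−α)·1840 of feed at 0.680 water and removes 0.715 of that water:
0.715×0.680×(1−α)×1840 = 461.52
(1−α) = 461.52/894.61 = 0.5159;  α = 0.4841.
Bypass flow = 0.4841×1840 = 890.76 kg/s.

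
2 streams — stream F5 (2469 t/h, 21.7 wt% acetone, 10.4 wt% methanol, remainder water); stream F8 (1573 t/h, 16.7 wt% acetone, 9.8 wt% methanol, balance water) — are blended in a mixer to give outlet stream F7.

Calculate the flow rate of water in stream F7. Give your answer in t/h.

water out = water in = 2469×0.679 + 1573×0.735 = 2832.6 t/h.

2833 t/h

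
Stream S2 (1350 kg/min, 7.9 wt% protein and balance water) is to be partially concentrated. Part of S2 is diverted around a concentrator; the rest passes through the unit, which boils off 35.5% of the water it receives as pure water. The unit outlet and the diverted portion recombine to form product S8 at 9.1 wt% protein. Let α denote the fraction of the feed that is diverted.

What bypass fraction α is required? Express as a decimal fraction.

0.597

All 1350×0.079 = 106.65 kg/min of protein reaches S8, so S8 = 106.65/0.091 = 1172 kg/min and vapour = 178.02 kg/min.
The evaporator receives (1−α)·1350 of feed at 0.921 water and removes 0.355 of that water:
0.355×0.921×(1−α)×1350 = 178.02
(1−α) = 178.02/441.39 = 0.4033;  α = 0.5967.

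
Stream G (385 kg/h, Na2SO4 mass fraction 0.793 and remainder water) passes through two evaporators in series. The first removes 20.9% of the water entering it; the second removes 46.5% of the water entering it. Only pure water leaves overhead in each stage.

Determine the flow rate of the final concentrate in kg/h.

water in feed = 385×0.207 = 79.695 kg/h.
After stage 1: water left = (1−0.209)×79.695 = 63.039; stream total = 368.34 kg/h.
After stage 2: water left = (1−0.465)×63.039 = 33.726; final concentrate = 339.03 kg/h.

339 kg/h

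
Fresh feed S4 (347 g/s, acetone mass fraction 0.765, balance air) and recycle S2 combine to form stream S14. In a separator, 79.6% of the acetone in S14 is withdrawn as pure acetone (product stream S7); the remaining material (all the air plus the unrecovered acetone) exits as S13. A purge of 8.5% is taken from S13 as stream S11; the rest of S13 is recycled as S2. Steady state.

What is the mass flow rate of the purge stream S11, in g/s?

air enters only via S4 and leaves only via the purge: 347×0.235 = 0.085×(air in S13), and the separator passes all air, so air in S14 = air in S13 = 959.35 g/s.
acetone in S14: m_A = 347×0.765 + (1−0.085)·(1−0.796)·m_A, so m_A = 265.45/0.8133 = 326.38 g/s.
S13 = (1−0.796)×326.38 + 959.35 = 1025.9 g/s.
Purge S11 = 0.085×1025.9 = 87.204 g/s.

87.2 g/s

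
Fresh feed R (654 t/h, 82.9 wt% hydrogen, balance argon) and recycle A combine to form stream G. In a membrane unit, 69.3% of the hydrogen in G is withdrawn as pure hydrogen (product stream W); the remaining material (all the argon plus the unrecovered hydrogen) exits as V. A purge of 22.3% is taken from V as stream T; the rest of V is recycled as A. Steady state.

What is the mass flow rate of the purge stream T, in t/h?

argon enters only via R and leaves only via the purge: 654×0.171 = 0.223×(argon in V), and the membrane unit passes all argon, so argon in G = argon in V = 501.5 t/h.
hydrogen in G: m_A = 654×0.829 + (1−0.223)·(1−0.693)·m_A, so m_A = 542.17/0.7615 = 712.01 t/h.
V = (1−0.693)×712.01 + 501.5 = 720.08 t/h.
Purge T = 0.223×720.08 = 160.58 t/h.

160.6 t/h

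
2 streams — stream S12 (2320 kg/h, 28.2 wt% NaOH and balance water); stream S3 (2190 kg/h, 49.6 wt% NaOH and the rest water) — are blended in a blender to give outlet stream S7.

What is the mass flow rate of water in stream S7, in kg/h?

water out = water in = 2320×0.718 + 2190×0.504 = 2769.5 kg/h.

2770 kg/h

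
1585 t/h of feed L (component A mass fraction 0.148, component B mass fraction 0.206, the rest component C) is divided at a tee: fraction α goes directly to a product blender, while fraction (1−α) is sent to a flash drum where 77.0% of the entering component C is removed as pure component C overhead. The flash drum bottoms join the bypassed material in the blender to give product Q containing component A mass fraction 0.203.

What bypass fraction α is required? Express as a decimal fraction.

All 1585×0.148 = 234.58 t/h of component A reaches Q, so Q = 234.58/0.203 = 1155.6 t/h and vapour = 429.43 t/h.
The evaporator receives (1−α)·1585 of feed at 0.646 component C and removes 0.770 of that component C:
0.770×0.646×(1−α)×1585 = 429.43
(1−α) = 429.43/788.41 = 0.5447;  α = 0.4553.

0.455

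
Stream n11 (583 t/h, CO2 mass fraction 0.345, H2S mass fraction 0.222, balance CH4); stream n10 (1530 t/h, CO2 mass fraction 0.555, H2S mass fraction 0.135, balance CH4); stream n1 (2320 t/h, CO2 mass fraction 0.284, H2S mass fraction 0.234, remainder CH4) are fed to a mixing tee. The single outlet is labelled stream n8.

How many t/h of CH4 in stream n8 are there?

1845 t/h

CH4 out = CH4 in = 583×0.433 + 1530×0.310 + 2320×0.482 = 1845 t/h.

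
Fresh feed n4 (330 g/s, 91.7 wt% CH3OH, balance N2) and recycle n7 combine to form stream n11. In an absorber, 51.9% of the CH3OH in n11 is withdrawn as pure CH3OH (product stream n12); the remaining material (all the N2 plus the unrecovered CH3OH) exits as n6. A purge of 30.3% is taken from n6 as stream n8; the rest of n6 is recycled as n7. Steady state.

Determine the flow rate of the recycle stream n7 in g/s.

215.6 g/s

N2 enters only via n4 and leaves only via the purge: 330×0.083 = 0.303×(N2 in n6), and the absorber passes all N2, so N2 in n11 = N2 in n6 = 90.396 g/s.
CH3OH in n11: m_A = 330×0.917 + (1−0.303)·(1−0.519)·m_A, so m_A = 302.61/0.6647 = 455.23 g/s.
n6 = (1−0.519)×455.23 + 90.396 = 309.36 g/s.
Recycle n7 = (1−0.303)×309.36 = 215.62 g/s.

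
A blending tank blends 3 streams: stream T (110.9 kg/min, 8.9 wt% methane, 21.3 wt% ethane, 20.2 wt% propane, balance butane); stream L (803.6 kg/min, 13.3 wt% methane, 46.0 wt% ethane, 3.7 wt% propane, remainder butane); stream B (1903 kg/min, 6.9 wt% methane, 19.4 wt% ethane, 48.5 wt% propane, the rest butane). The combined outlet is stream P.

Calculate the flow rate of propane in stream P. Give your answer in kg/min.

975.1 kg/min

propane out = propane in = 110.9×0.202 + 803.6×0.037 + 1903×0.485 = 975.09 kg/min.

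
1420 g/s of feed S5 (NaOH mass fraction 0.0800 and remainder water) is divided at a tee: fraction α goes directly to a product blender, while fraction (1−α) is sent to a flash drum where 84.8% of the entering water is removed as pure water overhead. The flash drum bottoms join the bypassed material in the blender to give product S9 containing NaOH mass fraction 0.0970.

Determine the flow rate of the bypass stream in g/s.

1101 g/s

All 1420×0.080 = 113.6 g/s of NaOH reaches S9, so S9 = 113.6/0.097 = 1171.1 g/s and vapour = 248.87 g/s.
The evaporator receives (1−α)·1420 of feed at 0.920 water and removes 0.848 of that water:
0.848×0.920×(1−α)×1420 = 248.87
(1−α) = 248.87/1107.8 = 0.2246;  α = 0.7754.
Bypass flow = 0.7754×1420 = 1101 g/s.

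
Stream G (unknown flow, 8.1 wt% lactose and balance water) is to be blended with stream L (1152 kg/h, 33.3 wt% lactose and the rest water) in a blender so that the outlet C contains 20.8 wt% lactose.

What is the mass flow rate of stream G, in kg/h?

Let G be the unknown flow. Total out = 1152 + G.
lactose balance: 383.62 + 0.081·G = 0.208·(1152 + G)
(0.081 − 0.208)·G = 0.208×1152 − 383.62 = -144
G = -144 / -0.127 = 1133.9 kg/h

1134 kg/h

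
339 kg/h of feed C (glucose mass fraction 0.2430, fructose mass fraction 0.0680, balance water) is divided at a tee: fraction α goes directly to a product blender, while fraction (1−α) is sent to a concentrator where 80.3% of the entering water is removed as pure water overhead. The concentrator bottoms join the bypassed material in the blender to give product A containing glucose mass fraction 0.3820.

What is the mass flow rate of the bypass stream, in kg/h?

116 kg/h

All 339×0.243 = 82.377 kg/h of glucose reaches A, so A = 82.377/0.382 = 215.65 kg/h and vapour = 123.35 kg/h.
The evaporator receives (1−α)·339 of feed at 0.689 water and removes 0.803 of that water:
0.803×0.689×(1−α)×339 = 123.35
(1−α) = 123.35/187.56 = 0.6577;  α = 0.3423.
Bypass flow = 0.3423×339 = 116.05 kg/h.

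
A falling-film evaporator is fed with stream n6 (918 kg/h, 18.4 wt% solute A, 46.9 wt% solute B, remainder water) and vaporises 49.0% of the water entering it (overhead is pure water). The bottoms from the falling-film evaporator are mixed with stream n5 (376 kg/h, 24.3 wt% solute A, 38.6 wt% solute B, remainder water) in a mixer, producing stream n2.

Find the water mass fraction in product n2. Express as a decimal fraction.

0.265

Vapour removed = 0.490×0.347×918 = 156.09 kg/h; concentrate = 761.91 kg/h.
water reaching the mixer = 162.46 (from concentrate) + 376×0.371 = 301.95 kg/h.
Product flow = 761.91 + 376 = 1137.9 kg/h; water fraction = 0.265.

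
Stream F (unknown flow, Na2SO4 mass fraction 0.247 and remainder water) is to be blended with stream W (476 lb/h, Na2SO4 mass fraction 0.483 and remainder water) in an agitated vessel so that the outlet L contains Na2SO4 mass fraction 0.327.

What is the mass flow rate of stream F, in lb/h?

Let F be the unknown flow. Total out = 476 + F.
Na2SO4 balance: 229.91 + 0.247·F = 0.327·(476 + F)
(0.247 − 0.327)·F = 0.327×476 − 229.91 = -74.256
F = -74.256 / -0.080 = 928.2 lb/h

928.2 lb/h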